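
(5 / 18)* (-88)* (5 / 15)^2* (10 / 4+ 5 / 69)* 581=-22688050 / 5589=-4059.41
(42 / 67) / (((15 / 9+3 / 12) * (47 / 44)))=0.31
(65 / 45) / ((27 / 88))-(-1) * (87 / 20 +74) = 83.06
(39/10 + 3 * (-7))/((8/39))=-6669/80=-83.36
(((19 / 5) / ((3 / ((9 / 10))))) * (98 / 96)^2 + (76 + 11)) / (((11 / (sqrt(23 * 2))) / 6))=3386419 * sqrt(46) / 70400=326.25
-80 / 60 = -4 / 3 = -1.33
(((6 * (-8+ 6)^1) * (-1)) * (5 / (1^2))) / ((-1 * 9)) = -20 / 3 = -6.67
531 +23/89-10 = 46392/89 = 521.26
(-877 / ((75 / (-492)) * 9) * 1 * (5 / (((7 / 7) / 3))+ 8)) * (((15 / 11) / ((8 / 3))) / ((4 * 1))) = 827011 / 440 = 1879.57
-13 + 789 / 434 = -4853 / 434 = -11.18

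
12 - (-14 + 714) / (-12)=70.33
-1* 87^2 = -7569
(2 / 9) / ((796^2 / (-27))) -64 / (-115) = 20275367 / 36432920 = 0.56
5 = 5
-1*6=-6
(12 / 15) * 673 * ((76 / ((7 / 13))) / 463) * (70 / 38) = 139984 / 463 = 302.34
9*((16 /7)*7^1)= 144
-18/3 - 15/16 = -111/16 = -6.94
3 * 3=9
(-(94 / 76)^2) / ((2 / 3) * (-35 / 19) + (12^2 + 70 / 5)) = -6627 / 679136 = -0.01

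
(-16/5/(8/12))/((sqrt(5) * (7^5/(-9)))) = 216 * sqrt(5)/420175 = 0.00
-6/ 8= -3/ 4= -0.75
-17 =-17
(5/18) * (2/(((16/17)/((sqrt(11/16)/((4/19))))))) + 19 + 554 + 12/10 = 1615 * sqrt(11)/2304 + 2871/5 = 576.52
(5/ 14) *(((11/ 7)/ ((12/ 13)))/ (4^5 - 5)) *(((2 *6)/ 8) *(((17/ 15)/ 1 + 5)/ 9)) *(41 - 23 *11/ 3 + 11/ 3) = -55913/ 2311092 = -0.02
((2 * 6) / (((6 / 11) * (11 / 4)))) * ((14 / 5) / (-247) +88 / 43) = 864624 / 53105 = 16.28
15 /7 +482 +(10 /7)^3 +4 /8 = 487.56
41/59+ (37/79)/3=11900/13983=0.85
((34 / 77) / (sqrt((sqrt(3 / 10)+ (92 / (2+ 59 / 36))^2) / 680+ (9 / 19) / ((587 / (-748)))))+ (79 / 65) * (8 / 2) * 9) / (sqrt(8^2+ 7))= (89080 * sqrt(13461671) / 5467+ 2844 * sqrt(13589160943 * sqrt(30)+ 31085329533120) / 4615) / sqrt(191396633 * sqrt(30)+ 437821542720)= 5.28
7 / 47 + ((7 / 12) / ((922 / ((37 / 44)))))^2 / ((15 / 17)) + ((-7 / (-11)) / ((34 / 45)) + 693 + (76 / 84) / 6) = 13801111780167839921 / 19882260769029120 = 694.14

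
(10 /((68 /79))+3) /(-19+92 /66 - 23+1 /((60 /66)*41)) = -3362205 /9333629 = -0.36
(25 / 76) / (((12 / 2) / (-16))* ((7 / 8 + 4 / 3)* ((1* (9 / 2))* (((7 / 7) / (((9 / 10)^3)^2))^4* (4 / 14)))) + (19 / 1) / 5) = -7755070854695938458937875 / 225100921486552518922349668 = -0.03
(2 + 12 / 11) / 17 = 2 / 11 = 0.18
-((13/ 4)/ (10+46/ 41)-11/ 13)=13135/ 23712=0.55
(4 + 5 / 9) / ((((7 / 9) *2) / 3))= 8.79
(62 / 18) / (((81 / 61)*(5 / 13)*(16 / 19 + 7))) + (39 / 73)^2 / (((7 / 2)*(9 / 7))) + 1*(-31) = -87047780072 / 2894206545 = -30.08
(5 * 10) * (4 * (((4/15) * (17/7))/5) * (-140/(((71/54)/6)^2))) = -380712960/5041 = -75523.30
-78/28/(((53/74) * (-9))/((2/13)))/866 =37/481929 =0.00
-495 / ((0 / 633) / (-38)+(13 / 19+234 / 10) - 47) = 47025 / 2177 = 21.60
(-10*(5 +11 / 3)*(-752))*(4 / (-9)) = -782080 / 27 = -28965.93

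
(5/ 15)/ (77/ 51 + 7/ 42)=34/ 171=0.20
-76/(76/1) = -1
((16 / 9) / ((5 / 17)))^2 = 73984 / 2025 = 36.54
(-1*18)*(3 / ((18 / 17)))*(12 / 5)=-612 / 5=-122.40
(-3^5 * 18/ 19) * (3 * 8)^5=-34828517376/ 19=-1833079861.89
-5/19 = -0.26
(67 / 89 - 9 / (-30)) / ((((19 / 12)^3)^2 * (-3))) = -466311168 / 20935417045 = -0.02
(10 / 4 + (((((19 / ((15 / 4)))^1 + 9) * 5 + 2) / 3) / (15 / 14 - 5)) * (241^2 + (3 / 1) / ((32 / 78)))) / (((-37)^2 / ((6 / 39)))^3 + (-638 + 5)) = -1411768447 / 2790265953176955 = -0.00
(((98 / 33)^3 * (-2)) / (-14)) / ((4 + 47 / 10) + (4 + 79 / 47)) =63194320 / 242898183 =0.26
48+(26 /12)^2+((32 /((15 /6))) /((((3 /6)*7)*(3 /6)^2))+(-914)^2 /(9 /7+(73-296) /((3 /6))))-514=-9120229589 /3922380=-2325.18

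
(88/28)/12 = 11/42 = 0.26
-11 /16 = -0.69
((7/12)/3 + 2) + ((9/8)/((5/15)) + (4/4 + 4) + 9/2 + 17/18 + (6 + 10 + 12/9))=33.35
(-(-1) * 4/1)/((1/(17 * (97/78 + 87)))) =234022/39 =6000.56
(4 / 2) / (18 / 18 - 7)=-1 / 3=-0.33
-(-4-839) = 843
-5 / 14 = -0.36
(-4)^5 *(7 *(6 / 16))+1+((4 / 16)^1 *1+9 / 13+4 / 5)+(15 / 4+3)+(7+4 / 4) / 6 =-522049 / 195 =-2677.17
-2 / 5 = -0.40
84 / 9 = 28 / 3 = 9.33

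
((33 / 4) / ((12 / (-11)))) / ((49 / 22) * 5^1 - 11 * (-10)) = -1331 / 21320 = -0.06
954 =954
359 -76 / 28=2494 / 7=356.29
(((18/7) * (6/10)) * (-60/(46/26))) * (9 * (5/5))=-470.91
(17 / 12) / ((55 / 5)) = 0.13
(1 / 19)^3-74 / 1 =-507565 / 6859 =-74.00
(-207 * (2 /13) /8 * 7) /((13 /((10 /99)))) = -805 /3718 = -0.22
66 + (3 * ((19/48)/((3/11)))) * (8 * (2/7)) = 75.95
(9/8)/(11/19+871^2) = 57/38437840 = 0.00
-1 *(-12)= 12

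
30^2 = 900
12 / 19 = 0.63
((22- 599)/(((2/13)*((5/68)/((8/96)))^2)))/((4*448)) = -2167789/806400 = -2.69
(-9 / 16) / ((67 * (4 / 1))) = -9 / 4288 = -0.00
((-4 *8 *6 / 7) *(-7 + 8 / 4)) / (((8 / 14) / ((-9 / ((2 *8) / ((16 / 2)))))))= -1080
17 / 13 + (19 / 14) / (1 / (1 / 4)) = 1199 / 728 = 1.65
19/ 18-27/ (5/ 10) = -953/ 18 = -52.94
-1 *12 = -12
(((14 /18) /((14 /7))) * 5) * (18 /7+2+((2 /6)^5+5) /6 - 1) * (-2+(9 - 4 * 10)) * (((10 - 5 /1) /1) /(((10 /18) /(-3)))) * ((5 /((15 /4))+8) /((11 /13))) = 20457710 /243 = 84188.11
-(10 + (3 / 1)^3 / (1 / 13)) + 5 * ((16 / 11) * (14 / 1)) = -2851 / 11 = -259.18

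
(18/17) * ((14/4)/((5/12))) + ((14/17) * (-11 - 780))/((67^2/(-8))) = 3836644/381565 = 10.06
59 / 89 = 0.66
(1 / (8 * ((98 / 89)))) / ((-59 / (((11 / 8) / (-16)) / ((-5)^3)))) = -979 / 740096000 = -0.00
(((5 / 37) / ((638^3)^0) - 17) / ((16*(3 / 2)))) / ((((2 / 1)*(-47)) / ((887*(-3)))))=-34593 / 1739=-19.89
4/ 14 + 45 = 317/ 7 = 45.29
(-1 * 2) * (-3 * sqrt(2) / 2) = 4.24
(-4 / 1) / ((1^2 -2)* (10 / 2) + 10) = -4 / 5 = -0.80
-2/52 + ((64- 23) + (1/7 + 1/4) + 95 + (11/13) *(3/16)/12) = 794205/5824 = 136.37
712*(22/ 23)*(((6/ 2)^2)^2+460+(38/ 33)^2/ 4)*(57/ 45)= 3189956512/ 6831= 466982.36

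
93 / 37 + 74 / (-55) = 2377 / 2035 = 1.17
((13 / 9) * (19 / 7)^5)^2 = 1036150197568369 / 22880495169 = 45285.30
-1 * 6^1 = -6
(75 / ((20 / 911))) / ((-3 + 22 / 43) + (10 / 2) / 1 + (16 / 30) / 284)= 625788675 / 460424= 1359.16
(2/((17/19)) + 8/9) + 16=2926/153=19.12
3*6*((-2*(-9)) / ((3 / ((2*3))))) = 648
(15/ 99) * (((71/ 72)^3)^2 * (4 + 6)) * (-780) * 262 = -27269347939682875/ 95778422784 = -284712.85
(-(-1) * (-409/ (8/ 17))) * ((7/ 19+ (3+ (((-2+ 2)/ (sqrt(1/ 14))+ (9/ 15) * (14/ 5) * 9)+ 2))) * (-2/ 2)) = 16916649/ 950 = 17807.00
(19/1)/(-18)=-19/18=-1.06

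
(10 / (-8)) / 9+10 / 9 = 35 / 36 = 0.97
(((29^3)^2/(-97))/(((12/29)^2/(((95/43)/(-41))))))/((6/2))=47523409231295/73876752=643279.62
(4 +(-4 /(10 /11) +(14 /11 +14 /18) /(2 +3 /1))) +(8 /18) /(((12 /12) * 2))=23 /99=0.23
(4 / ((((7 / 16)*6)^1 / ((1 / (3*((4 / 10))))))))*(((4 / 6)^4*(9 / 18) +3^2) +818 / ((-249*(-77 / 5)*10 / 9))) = 384764320 / 32613273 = 11.80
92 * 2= 184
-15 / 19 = -0.79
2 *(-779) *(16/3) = -24928/3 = -8309.33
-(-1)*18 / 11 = 18 / 11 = 1.64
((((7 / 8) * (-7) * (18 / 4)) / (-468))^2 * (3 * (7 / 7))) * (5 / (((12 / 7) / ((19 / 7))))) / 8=228095 / 22151168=0.01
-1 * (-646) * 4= 2584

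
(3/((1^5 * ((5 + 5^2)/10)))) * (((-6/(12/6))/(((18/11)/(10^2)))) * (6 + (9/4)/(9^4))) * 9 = -4811675/486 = -9900.57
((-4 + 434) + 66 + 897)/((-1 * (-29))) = 1393/29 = 48.03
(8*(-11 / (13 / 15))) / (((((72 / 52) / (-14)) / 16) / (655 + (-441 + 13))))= 11186560 / 3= 3728853.33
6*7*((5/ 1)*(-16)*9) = -30240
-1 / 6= -0.17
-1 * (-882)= 882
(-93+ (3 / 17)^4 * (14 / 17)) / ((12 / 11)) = -85.25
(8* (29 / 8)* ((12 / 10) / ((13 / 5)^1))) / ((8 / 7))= 609 / 52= 11.71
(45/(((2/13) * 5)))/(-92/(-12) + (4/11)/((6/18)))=3861/578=6.68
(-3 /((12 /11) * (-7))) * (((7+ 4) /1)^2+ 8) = 50.68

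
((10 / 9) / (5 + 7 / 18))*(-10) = -200 / 97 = -2.06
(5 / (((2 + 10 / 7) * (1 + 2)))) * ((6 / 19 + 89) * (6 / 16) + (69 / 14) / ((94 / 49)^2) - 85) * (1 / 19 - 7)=1621291595 / 9569388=169.42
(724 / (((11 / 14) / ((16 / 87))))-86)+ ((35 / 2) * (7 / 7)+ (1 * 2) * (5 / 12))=32473 / 319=101.80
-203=-203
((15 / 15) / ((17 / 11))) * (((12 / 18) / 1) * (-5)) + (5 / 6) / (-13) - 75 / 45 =-5155 / 1326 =-3.89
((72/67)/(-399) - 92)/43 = -2.14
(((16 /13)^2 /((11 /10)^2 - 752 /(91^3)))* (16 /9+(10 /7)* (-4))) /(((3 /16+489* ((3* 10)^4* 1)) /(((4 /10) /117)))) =-0.00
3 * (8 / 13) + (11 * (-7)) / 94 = 1.03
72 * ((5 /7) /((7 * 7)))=360 /343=1.05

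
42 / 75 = 14 / 25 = 0.56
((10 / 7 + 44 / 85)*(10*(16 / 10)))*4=74112 / 595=124.56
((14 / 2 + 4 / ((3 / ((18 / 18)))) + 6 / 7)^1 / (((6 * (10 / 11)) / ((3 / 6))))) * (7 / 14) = 2123 / 5040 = 0.42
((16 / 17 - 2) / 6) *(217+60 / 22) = -7251 / 187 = -38.78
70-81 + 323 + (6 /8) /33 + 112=424.02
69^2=4761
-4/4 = -1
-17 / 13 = -1.31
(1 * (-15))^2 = 225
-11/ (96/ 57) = -209/ 32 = -6.53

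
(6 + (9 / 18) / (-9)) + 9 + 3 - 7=197 / 18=10.94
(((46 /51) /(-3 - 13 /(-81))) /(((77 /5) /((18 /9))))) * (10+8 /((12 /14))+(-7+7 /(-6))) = -603 /1309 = -0.46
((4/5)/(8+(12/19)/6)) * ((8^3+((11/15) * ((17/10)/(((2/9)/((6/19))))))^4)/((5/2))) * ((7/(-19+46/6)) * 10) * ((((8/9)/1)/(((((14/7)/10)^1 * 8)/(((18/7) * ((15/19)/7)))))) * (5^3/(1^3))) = -3825451745416089/1492664153750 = -2562.83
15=15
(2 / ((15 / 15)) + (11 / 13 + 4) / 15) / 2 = 151 / 130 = 1.16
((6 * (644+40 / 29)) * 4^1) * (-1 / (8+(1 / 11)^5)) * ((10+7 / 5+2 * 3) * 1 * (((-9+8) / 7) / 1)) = 217024597152 / 45094315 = 4812.68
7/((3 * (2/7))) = 49/6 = 8.17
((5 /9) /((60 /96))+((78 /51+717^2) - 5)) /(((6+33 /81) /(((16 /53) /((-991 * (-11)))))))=3775450656 /1699171573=2.22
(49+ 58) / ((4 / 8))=214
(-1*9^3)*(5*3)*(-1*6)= 65610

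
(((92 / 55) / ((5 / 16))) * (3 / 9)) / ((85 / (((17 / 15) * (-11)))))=-1472 / 5625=-0.26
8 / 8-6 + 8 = 3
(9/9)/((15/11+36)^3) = 1331/69426531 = 0.00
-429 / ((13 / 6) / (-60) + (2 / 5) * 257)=-30888 / 7399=-4.17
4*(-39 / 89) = -156 / 89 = -1.75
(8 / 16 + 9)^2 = 361 / 4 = 90.25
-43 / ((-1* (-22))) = -43 / 22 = -1.95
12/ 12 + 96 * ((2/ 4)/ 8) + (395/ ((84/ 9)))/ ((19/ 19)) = 1381/ 28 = 49.32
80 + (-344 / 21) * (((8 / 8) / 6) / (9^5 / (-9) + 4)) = 33047452 / 413091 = 80.00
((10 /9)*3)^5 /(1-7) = -50000 /729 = -68.59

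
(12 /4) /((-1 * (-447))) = 1 /149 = 0.01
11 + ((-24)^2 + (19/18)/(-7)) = 73943/126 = 586.85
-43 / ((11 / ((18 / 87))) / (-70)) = 18060 / 319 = 56.61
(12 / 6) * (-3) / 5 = -6 / 5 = -1.20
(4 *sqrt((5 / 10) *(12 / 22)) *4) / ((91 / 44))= 64 *sqrt(33) / 91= 4.04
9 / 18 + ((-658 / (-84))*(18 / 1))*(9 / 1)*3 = 7615 / 2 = 3807.50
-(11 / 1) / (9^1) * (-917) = 10087 / 9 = 1120.78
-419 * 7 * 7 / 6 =-3421.83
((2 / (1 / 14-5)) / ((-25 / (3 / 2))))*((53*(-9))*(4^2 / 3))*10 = -71232 / 115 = -619.41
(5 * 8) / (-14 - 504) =-20 / 259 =-0.08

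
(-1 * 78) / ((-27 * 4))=13 / 18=0.72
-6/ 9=-2/ 3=-0.67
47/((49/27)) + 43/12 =17335/588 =29.48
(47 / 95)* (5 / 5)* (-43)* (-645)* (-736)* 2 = -20198086.74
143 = 143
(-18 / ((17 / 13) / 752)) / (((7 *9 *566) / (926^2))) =-8382685376 / 33677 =-248914.26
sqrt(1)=1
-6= -6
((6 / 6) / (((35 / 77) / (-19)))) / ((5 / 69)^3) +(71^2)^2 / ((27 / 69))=64831109.15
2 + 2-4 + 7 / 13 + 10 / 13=17 / 13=1.31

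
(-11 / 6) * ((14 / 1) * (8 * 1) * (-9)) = 1848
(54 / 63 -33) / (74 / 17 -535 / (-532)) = -290700 / 48463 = -6.00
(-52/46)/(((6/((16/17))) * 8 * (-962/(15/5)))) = 1/14467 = 0.00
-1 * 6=-6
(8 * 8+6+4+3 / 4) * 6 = 897 / 2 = 448.50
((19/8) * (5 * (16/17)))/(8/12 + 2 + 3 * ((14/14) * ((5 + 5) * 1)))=285/833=0.34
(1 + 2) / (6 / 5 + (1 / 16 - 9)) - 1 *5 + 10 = 2855 / 619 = 4.61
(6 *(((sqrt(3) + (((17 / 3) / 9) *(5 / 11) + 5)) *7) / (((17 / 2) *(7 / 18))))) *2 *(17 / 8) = 54 *sqrt(3) + 3140 / 11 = 378.99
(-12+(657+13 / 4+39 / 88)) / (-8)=-57085 / 704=-81.09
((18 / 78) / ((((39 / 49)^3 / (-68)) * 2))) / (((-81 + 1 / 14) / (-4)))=-224003696 / 291236517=-0.77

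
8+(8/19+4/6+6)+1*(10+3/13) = 18761/741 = 25.32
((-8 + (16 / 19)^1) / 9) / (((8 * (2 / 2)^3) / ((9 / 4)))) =-17 / 76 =-0.22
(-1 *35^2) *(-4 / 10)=490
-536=-536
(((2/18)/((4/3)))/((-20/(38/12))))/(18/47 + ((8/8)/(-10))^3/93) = -692075/20087436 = -0.03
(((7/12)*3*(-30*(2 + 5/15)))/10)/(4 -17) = 49/52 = 0.94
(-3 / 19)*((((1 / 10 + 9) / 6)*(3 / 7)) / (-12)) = 13 / 1520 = 0.01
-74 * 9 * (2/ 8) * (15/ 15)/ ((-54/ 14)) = 259/ 6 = 43.17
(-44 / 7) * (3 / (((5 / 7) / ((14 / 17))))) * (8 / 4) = -3696 / 85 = -43.48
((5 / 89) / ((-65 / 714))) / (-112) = 51 / 9256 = 0.01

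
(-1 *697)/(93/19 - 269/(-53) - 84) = 701879/74548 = 9.42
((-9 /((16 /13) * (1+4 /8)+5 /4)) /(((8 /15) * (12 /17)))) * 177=-1760265 /1288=-1366.67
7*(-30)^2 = 6300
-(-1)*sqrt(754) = sqrt(754) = 27.46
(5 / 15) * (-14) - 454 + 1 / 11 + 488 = 971 / 33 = 29.42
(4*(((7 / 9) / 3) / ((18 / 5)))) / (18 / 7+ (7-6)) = 98 / 1215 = 0.08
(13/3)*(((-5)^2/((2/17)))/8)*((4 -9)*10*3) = -138125/8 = -17265.62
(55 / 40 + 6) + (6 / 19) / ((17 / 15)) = 19777 / 2584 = 7.65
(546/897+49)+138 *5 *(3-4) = -14729/23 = -640.39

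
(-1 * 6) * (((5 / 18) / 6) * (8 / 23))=-20 / 207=-0.10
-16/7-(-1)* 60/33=-0.47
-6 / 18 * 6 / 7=-2 / 7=-0.29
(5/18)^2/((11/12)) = 25/297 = 0.08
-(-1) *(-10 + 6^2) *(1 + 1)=52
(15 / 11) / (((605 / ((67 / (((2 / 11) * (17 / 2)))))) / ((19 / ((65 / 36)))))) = 137484 / 133705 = 1.03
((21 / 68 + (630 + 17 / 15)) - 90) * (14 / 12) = 3865897 / 6120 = 631.68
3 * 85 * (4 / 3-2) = -170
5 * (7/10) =7/2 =3.50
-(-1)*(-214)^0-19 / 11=-8 / 11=-0.73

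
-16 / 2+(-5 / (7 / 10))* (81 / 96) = -1571 / 112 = -14.03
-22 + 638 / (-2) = -341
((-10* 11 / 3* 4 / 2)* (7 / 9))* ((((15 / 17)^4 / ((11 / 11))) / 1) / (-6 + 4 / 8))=525000 / 83521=6.29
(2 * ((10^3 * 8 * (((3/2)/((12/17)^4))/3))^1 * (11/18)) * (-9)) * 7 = -803889625/648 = -1240570.41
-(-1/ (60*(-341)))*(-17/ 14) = 17/ 286440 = 0.00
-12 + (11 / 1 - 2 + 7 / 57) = -164 / 57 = -2.88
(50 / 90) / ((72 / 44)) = 55 / 162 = 0.34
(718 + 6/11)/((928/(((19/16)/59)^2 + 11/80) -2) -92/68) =82563895648/772835617433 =0.11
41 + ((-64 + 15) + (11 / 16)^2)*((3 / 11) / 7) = 770923 / 19712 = 39.11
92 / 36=23 / 9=2.56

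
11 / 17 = 0.65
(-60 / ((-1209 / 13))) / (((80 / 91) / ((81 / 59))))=7371 / 7316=1.01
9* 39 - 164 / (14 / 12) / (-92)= 56757 / 161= 352.53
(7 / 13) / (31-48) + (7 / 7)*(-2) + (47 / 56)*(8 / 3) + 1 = 5599 / 4641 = 1.21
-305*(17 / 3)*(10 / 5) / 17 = -610 / 3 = -203.33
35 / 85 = 0.41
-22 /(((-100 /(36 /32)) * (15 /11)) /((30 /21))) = 0.26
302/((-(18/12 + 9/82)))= -6191/33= -187.61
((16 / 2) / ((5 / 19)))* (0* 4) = 0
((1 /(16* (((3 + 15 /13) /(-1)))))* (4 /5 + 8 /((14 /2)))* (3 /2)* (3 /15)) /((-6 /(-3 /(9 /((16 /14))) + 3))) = 2431 /635040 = 0.00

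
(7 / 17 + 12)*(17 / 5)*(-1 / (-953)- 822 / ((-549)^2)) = -6779641 / 95745051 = -0.07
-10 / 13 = -0.77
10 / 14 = 5 / 7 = 0.71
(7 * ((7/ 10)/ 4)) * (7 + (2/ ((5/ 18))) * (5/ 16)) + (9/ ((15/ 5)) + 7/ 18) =21197/ 1440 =14.72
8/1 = 8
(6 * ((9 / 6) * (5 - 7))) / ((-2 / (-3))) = -27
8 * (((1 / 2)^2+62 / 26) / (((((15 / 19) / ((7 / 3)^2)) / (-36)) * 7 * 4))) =-36442 / 195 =-186.88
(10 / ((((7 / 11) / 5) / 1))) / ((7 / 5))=2750 / 49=56.12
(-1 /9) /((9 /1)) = -1 /81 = -0.01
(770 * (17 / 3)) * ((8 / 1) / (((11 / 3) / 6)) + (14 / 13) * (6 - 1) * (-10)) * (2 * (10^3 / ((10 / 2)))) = -2774128000 / 39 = -71131487.18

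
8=8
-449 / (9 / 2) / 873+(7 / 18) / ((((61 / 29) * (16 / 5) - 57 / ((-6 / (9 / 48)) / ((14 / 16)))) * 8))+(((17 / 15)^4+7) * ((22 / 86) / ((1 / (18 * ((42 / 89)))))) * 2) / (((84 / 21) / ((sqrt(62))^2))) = 3368845417169373622 / 5782801091518125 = 582.56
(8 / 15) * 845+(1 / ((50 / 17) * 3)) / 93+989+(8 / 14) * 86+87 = 153877919 / 97650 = 1575.81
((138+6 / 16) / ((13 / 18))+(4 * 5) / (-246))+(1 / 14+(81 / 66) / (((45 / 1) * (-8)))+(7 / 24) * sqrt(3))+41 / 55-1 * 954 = -7502344111 / 9849840+7 * sqrt(3) / 24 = -761.17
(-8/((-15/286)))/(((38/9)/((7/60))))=2002/475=4.21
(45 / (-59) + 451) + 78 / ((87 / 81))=894610 / 1711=522.86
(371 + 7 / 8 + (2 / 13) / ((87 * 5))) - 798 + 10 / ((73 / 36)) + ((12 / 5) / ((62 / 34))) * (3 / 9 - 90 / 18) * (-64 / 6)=-355.68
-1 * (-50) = 50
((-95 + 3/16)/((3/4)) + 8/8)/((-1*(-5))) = -25.08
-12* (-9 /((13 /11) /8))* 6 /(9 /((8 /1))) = 50688 /13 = 3899.08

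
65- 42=23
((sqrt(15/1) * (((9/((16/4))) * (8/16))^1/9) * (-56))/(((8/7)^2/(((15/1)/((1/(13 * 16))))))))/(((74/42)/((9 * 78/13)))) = -37923795 * sqrt(15)/74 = -1984840.90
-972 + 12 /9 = -2912 /3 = -970.67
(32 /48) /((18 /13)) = 13 /27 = 0.48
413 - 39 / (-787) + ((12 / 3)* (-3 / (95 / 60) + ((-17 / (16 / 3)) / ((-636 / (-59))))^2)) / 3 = 52986147679969 / 129033145344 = 410.64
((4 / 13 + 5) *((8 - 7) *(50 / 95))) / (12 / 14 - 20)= -2415 / 16549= -0.15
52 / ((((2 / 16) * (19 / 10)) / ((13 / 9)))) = 316.26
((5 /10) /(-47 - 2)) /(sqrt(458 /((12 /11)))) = -0.00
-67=-67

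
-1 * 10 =-10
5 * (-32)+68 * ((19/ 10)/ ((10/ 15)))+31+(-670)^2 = 2244824/ 5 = 448964.80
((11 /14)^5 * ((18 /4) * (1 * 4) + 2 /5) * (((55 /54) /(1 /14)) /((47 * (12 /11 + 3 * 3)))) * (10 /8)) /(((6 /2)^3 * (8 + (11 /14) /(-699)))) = 522158746945 /544597177024656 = 0.00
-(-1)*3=3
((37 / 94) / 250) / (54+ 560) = 37 / 14429000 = 0.00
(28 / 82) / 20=7 / 410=0.02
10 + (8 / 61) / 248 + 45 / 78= 520051 / 49166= 10.58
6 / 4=3 / 2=1.50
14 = 14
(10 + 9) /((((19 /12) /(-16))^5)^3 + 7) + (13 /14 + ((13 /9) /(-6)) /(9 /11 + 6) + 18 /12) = 18004540130012638863390113650926951933773 /3525084514988765659009991227173085912950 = 5.11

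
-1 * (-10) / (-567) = -10 / 567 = -0.02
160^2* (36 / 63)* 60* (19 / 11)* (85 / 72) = 413440000 / 231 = 1789783.55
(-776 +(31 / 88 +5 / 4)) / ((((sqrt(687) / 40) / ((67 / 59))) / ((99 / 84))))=-22829245 *sqrt(687) / 378308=-1581.70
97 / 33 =2.94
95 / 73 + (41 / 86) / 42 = 346133 / 263676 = 1.31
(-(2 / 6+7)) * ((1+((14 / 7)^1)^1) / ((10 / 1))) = -11 / 5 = -2.20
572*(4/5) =2288/5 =457.60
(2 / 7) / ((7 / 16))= 32 / 49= 0.65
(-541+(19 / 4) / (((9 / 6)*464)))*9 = -4518375 / 928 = -4868.94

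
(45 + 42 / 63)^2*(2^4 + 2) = 37538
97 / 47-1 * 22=-937 / 47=-19.94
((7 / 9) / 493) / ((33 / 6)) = 14 / 48807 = 0.00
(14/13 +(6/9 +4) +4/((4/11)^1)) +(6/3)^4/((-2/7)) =-1531/39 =-39.26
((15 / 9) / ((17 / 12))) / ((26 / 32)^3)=81920 / 37349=2.19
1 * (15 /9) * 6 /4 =5 /2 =2.50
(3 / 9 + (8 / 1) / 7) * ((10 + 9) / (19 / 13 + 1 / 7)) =17.48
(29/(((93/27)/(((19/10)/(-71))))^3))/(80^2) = -145006119/68240170246400000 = -0.00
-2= -2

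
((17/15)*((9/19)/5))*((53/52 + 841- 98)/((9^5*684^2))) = 657713/227457598305600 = 0.00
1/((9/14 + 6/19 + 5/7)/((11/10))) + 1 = 3688/2225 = 1.66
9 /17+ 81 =1386 /17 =81.53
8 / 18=4 / 9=0.44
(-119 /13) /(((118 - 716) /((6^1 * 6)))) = 0.55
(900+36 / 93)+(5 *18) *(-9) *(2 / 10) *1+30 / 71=1626120 / 2201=738.81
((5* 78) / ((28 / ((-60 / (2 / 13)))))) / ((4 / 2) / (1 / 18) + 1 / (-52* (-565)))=-150.89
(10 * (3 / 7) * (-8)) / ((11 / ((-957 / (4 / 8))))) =41760 / 7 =5965.71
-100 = -100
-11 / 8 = -1.38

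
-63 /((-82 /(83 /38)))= 5229 /3116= 1.68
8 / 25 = 0.32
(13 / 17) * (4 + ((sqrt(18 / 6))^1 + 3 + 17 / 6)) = 13 * sqrt(3) / 17 + 767 / 102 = 8.84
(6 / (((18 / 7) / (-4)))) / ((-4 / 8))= 56 / 3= 18.67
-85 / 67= -1.27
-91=-91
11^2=121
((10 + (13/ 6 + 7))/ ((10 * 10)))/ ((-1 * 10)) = -23/ 1200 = -0.02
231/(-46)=-231/46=-5.02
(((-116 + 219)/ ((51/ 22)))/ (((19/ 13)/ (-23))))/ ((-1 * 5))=677534/ 4845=139.84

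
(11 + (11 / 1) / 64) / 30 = 0.37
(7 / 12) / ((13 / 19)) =133 / 156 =0.85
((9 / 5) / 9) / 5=1 / 25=0.04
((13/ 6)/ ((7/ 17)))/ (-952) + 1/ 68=367/ 39984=0.01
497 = 497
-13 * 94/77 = -1222/77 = -15.87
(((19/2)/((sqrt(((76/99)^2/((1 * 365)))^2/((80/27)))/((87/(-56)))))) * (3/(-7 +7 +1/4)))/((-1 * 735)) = 6916239 * sqrt(15)/104272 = 256.89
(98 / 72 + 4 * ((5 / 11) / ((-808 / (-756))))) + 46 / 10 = 1532303 / 199980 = 7.66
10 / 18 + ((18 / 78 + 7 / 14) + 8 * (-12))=-22163 / 234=-94.71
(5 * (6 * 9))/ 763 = 270/ 763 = 0.35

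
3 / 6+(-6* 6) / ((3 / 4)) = -95 / 2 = -47.50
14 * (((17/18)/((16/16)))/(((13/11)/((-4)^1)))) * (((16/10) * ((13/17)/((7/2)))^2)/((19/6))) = -36608/33915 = -1.08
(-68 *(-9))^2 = 374544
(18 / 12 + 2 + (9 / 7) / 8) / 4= 205 / 224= 0.92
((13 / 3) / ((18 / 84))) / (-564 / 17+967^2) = 3094 / 143063541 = 0.00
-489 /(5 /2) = -978 /5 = -195.60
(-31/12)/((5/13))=-403/60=-6.72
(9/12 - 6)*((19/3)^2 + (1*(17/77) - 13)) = -18941/132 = -143.49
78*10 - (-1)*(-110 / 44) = 1555 / 2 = 777.50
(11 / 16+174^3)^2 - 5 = 7104533531674745 / 256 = 27752084108104.47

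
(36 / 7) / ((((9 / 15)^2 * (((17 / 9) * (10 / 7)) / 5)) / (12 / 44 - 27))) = -132300 / 187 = -707.49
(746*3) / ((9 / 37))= 27602 / 3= 9200.67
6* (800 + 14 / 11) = 52884 / 11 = 4807.64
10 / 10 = 1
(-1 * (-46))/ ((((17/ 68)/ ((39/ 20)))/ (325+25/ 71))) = 8288280/ 71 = 116736.34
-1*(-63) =63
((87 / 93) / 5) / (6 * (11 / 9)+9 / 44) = 3828 / 154225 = 0.02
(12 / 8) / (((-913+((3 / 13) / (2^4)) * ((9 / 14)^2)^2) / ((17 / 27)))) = -67919488 / 65657991429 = -0.00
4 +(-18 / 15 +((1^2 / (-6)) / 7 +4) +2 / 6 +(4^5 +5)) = 1036.11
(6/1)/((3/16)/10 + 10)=0.60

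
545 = 545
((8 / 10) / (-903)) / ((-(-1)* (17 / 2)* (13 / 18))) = -48 / 332605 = -0.00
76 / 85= 0.89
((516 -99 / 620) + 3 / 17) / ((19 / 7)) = 38071719 / 200260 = 190.11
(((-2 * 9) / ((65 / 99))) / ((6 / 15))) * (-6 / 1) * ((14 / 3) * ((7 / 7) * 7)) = 174636 / 13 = 13433.54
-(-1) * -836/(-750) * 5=418/75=5.57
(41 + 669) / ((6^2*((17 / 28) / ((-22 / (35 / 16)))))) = -326.69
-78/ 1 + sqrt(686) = -78 + 7 * sqrt(14) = -51.81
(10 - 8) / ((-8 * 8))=-1 / 32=-0.03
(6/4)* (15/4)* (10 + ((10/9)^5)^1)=1726225/26244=65.78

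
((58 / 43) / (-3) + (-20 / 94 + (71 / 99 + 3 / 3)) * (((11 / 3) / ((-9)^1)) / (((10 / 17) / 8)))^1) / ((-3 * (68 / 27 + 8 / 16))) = 8628812 / 8894421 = 0.97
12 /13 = 0.92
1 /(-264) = -0.00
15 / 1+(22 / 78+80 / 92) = 14488 / 897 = 16.15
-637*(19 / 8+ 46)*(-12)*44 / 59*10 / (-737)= -14791140 / 3953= -3741.75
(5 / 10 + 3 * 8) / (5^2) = 49 / 50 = 0.98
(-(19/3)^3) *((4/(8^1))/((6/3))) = -6859/108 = -63.51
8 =8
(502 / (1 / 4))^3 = 8096384512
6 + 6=12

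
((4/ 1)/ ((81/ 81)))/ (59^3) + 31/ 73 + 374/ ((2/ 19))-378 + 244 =51266295514/ 14992667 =3419.42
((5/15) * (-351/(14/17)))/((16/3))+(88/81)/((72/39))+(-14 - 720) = -41371037/54432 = -760.05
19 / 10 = 1.90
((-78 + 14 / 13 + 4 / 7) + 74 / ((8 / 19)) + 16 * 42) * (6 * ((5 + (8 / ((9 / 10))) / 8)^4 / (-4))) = -2569394843125 / 1592136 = -1613803.62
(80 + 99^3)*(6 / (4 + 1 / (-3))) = 17466822 / 11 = 1587892.91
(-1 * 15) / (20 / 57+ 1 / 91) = -77805 / 1877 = -41.45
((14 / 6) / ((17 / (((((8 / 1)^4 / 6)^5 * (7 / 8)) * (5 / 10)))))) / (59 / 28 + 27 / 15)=2278715563450.68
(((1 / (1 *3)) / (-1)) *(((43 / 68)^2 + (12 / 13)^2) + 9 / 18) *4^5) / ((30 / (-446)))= 1302619712 / 146523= 8890.21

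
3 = 3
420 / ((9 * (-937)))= -140 / 2811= -0.05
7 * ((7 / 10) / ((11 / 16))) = 392 / 55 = 7.13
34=34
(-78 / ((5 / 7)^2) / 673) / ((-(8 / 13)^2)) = 322959 / 538400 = 0.60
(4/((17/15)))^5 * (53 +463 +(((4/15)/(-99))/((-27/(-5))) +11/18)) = 13256641600000/46855281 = 282927.37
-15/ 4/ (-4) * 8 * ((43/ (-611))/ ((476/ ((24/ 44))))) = -1935/ 3199196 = -0.00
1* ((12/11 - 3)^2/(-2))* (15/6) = -2205/484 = -4.56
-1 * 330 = -330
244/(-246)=-0.99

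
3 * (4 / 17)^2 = 48 / 289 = 0.17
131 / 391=0.34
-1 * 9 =-9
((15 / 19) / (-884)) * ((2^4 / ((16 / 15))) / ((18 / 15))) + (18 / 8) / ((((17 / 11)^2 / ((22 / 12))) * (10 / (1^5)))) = 922521 / 5710640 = 0.16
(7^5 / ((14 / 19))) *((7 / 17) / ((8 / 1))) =319333 / 272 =1174.02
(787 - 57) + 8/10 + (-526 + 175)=1899/5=379.80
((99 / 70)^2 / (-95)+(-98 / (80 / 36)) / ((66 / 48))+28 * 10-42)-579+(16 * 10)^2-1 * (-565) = 132067455789 / 5120500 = 25791.91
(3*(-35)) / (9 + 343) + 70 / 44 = 455 / 352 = 1.29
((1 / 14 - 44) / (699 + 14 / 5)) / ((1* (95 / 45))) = -27675 / 933394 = -0.03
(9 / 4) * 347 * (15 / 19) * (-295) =-13819275 / 76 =-181832.57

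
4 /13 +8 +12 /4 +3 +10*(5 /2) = 39.31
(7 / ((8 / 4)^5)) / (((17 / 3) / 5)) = 105 / 544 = 0.19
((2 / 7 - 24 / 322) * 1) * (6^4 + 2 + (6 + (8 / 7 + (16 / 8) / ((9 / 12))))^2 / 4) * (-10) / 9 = -8618660 / 27783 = -310.21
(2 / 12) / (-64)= -1 / 384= -0.00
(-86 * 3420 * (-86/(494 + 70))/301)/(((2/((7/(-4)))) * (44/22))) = -12255/188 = -65.19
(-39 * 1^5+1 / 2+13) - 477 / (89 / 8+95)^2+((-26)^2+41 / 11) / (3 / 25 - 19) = -25591710833 / 415822088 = -61.54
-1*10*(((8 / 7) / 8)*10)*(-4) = 400 / 7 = 57.14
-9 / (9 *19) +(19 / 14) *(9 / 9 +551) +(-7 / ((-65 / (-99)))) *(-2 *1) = 6660223 / 8645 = 770.41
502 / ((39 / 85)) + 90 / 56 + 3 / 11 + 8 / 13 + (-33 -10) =12655817 / 12012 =1053.60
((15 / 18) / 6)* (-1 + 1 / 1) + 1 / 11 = 1 / 11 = 0.09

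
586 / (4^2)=293 / 8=36.62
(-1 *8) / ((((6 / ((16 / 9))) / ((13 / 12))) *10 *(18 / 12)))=-208 / 1215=-0.17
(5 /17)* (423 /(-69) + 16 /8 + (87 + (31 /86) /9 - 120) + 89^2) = 701746795 /302634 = 2318.80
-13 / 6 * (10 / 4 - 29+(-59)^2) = -29939 / 4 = -7484.75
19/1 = 19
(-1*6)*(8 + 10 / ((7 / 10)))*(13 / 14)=-6084 / 49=-124.16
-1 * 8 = -8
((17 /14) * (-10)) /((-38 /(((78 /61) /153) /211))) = 65 /5135529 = 0.00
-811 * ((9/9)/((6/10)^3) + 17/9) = -142736/27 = -5286.52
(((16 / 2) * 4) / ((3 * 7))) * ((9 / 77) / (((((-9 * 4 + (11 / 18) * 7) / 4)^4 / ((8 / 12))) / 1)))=1719926784 / 57297173454059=0.00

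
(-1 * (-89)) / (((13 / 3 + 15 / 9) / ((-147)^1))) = -4361 / 2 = -2180.50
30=30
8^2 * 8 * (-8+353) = 176640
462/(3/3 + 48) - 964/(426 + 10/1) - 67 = -45614/763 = -59.78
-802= -802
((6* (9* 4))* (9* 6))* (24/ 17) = 279936/ 17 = 16466.82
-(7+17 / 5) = -52 / 5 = -10.40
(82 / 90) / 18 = 41 / 810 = 0.05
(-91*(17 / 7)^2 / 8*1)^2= 14115049 / 3136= 4500.97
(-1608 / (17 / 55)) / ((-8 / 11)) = 121605 / 17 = 7153.24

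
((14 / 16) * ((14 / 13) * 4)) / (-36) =-49 / 468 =-0.10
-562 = -562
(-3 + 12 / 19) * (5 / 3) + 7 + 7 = 10.05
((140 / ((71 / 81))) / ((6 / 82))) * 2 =4365.63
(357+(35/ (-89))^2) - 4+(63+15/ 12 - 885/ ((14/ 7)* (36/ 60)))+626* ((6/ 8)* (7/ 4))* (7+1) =198117031/ 31684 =6252.90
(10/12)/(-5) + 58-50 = 47/6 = 7.83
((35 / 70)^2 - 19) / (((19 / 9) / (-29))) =19575 / 76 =257.57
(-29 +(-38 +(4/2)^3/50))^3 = -298613.42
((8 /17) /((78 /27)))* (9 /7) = 324 /1547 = 0.21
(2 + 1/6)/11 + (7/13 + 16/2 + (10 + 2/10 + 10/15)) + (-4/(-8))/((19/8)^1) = 538309/27170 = 19.81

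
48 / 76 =12 / 19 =0.63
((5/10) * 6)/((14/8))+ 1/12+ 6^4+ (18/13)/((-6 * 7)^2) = 9920371/7644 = 1297.80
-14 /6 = -7 /3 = -2.33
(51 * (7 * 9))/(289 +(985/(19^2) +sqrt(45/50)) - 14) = 129212080200/11168833679 - 139573791 * sqrt(10)/11168833679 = 11.53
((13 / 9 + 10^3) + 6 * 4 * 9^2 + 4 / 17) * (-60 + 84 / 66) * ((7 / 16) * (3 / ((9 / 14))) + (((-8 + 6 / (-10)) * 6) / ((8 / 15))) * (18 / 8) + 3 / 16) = 44279743561 / 1188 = 37272511.41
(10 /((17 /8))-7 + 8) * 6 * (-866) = -504012 /17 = -29647.76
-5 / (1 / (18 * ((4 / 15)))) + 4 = -20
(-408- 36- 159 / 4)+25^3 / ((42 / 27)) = 267705 / 28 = 9560.89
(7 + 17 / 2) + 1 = 33 / 2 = 16.50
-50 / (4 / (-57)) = 712.50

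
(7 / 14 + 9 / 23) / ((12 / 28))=287 / 138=2.08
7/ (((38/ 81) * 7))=81/ 38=2.13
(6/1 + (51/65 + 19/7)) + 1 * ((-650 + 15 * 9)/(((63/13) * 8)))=-17713/4680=-3.78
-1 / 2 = -0.50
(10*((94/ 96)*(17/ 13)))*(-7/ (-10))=5593/ 624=8.96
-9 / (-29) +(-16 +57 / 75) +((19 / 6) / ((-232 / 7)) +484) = 16320323 / 34800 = 468.97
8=8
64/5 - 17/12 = 683/60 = 11.38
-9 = -9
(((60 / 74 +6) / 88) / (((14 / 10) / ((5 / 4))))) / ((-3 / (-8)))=75 / 407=0.18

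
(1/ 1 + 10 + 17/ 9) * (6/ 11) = 232/ 33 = 7.03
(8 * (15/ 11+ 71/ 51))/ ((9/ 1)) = 2.45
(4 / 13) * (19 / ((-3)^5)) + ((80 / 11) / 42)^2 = 110996 / 18729711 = 0.01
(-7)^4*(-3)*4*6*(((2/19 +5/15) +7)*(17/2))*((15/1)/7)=-445021920/19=-23422206.32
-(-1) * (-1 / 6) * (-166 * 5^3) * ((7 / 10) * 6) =14525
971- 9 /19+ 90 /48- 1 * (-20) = 150845 /152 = 992.40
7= 7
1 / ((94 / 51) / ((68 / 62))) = 867 / 1457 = 0.60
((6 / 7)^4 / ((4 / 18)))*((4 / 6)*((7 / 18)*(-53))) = -11448 / 343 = -33.38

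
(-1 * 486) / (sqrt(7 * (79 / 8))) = -972 * sqrt(1106) / 553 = -58.45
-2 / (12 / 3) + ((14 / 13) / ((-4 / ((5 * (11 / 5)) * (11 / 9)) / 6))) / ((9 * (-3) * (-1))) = -2747 / 2106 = -1.30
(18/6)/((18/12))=2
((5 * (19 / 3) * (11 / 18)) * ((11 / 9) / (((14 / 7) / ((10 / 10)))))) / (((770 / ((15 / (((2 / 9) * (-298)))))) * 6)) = -1045 / 1802304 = -0.00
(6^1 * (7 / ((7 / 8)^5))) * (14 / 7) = 393216 / 2401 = 163.77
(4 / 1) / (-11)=-4 / 11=-0.36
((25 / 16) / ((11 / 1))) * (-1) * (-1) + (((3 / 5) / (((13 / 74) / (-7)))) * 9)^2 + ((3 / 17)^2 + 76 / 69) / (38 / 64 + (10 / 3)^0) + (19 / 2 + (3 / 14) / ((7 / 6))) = 1715978056530335839 / 37055490872400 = 46308.33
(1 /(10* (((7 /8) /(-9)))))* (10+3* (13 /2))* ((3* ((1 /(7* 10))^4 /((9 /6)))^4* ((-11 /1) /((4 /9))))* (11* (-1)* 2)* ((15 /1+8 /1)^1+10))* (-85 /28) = 0.00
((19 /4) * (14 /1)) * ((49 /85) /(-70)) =-931 /1700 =-0.55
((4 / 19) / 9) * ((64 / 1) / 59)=256 / 10089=0.03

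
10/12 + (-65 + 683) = 3713/6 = 618.83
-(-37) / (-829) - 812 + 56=-626761 / 829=-756.04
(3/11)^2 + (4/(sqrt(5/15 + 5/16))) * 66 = 9/121 + 1056 * sqrt(93)/31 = 328.58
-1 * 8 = -8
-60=-60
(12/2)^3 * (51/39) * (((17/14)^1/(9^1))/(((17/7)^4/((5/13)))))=20580/48841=0.42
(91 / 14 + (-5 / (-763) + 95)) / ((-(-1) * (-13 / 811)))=-125623089 / 19838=-6332.45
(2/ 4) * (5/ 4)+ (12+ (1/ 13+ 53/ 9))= 17401/ 936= 18.59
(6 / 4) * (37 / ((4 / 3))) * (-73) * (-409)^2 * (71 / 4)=-288716801859 / 32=-9022400058.09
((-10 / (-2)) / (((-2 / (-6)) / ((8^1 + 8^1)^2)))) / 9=1280 / 3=426.67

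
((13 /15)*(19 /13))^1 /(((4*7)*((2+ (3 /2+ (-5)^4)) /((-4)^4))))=2432 /131985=0.02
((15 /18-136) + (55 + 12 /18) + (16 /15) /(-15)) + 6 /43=-1537001 /19350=-79.43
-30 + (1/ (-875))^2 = -22968749/ 765625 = -30.00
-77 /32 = -2.41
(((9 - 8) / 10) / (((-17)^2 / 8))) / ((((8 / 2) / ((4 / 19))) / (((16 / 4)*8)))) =128 / 27455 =0.00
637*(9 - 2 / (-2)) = 6370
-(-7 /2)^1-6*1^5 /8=11 /4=2.75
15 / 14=1.07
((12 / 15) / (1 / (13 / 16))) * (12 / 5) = 39 / 25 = 1.56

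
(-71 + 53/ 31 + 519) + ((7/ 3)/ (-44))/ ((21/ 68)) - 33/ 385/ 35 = 1690039993/ 3759525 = 449.54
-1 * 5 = -5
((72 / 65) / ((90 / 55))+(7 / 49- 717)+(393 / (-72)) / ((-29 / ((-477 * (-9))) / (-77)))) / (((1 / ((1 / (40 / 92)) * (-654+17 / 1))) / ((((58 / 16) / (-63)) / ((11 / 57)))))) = -2903120404003 / 105600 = -27491670.49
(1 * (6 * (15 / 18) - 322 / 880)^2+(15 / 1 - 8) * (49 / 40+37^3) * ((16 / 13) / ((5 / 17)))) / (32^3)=3734429398941 / 82470502400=45.28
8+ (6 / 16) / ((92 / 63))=6077 / 736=8.26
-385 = -385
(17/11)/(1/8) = 136/11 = 12.36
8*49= 392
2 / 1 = 2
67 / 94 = 0.71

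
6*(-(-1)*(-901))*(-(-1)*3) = -16218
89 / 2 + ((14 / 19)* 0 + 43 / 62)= 1401 / 31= 45.19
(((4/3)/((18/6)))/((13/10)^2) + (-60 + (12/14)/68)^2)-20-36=305227529065/86155524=3542.75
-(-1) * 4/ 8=1/ 2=0.50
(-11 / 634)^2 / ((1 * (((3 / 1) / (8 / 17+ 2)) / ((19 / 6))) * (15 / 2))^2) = 2140369 / 58808675025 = 0.00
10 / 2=5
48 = 48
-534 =-534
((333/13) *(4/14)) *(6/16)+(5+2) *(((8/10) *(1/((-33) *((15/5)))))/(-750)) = 185444471/67567500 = 2.74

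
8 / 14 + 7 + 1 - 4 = 32 / 7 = 4.57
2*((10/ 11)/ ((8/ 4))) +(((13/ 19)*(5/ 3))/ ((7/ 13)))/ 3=21265/ 13167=1.62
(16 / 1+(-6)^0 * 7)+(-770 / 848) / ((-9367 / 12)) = 22837901 / 992902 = 23.00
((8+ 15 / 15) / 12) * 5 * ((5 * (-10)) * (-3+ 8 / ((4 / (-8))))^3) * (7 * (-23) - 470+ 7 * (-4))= -1695030375 / 2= -847515187.50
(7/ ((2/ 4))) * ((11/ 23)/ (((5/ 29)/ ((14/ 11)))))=5684/ 115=49.43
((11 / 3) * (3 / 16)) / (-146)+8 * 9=168181 / 2336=72.00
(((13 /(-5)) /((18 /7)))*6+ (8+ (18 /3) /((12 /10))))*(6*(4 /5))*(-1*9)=-7488 /25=-299.52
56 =56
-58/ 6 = -29/ 3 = -9.67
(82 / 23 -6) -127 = -2977 / 23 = -129.43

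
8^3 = 512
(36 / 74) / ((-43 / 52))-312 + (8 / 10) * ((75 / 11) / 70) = -38284710 / 122507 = -312.51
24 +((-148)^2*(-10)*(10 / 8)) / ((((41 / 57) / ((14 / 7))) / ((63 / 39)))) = -655464408 / 533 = -1229764.37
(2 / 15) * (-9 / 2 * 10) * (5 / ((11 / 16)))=-480 / 11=-43.64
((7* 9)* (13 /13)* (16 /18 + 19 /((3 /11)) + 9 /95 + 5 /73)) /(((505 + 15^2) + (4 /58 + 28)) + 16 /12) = 2688073017 /458181580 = 5.87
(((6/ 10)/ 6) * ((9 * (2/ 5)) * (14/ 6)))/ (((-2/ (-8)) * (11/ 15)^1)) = 252/ 55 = 4.58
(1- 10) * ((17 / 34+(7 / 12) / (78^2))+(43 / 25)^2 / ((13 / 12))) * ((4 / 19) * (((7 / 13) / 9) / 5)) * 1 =-1031990281 / 14088262500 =-0.07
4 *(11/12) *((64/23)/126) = 352/4347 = 0.08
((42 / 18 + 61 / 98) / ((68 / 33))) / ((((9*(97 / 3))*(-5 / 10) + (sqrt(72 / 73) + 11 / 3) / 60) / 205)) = -33704256040785 / 16669936805354- 158727195*sqrt(146) / 8334968402677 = -2.02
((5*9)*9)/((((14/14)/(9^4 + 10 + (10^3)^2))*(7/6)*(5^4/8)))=3913548048/875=4472626.34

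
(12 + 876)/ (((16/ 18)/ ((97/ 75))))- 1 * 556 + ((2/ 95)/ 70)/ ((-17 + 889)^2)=1860912855873/ 2528276800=736.04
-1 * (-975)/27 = 36.11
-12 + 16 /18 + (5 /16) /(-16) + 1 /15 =-127457 /11520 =-11.06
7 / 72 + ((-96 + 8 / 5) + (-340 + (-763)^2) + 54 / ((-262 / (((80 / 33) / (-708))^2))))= 11555484459365521 / 19863839160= 581734.70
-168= -168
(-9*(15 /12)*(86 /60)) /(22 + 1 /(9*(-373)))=-433053 /590824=-0.73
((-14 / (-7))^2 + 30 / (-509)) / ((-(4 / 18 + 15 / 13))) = -234702 / 81949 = -2.86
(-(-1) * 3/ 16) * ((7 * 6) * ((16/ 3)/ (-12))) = -7/ 2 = -3.50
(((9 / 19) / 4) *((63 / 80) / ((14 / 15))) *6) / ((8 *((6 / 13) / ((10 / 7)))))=15795 / 68096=0.23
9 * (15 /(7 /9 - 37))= -1215 /326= -3.73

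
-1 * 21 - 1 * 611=-632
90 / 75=6 / 5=1.20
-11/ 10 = -1.10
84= 84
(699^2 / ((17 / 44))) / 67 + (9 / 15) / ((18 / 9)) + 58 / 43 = 18876.49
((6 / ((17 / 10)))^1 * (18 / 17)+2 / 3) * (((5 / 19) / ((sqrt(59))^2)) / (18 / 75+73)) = 477250 / 1779561717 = 0.00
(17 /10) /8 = 17 /80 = 0.21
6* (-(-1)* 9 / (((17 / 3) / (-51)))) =-486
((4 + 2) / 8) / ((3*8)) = 1 / 32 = 0.03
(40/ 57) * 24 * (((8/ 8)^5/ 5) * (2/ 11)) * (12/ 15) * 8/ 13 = 4096/ 13585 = 0.30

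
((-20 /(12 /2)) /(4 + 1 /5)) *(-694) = 34700 /63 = 550.79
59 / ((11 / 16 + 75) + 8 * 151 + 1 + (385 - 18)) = 944 / 26427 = 0.04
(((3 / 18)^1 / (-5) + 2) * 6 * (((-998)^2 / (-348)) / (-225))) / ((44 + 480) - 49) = 14691059 / 46490625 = 0.32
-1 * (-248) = 248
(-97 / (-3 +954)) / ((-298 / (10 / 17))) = 485 / 2408883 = 0.00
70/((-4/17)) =-595/2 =-297.50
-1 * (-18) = 18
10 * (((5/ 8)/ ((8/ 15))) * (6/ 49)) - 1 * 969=-758571/ 784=-967.57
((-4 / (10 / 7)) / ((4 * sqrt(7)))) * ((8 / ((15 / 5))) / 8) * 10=-sqrt(7) / 3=-0.88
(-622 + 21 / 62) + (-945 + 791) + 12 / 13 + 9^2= -559153 / 806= -693.74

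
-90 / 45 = -2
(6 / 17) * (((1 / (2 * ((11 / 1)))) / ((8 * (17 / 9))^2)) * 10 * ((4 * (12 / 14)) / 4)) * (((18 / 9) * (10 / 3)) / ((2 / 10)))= 30375 / 1513204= 0.02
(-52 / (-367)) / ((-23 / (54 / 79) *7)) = -2808 / 4667873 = -0.00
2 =2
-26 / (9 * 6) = -13 / 27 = -0.48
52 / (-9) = -52 / 9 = -5.78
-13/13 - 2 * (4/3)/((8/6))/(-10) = -4/5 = -0.80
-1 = -1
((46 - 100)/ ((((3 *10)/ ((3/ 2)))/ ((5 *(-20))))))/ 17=270/ 17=15.88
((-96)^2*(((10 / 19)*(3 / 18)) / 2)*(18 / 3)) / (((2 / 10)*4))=57600 / 19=3031.58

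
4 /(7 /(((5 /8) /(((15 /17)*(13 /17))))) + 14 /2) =1156 /4207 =0.27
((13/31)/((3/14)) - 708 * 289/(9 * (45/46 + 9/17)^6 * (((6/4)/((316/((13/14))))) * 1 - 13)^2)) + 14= 14845431308044029066766698940396/3302540545875647985451501571925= 4.50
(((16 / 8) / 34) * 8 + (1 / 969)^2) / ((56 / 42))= 441865 / 1251948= 0.35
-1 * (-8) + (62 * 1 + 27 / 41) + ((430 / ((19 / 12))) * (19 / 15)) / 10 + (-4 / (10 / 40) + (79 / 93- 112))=-421184 / 19065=-22.09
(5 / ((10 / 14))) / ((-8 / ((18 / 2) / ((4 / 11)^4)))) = -922383 / 2048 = -450.38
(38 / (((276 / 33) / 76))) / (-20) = -3971 / 230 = -17.27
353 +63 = 416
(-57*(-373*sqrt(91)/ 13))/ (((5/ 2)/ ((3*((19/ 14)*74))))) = 89678898*sqrt(91)/ 455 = 1880180.58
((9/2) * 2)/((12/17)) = 51/4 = 12.75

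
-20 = -20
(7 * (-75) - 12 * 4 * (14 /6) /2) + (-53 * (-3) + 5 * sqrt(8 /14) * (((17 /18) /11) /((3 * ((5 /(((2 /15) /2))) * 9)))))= -422 + 17 * sqrt(7) /280665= -422.00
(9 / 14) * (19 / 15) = 57 / 70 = 0.81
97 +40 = 137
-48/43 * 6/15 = -96/215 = -0.45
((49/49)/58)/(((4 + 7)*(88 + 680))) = 0.00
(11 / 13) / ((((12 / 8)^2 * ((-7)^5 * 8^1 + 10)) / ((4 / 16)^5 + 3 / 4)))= -0.00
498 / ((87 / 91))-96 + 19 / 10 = 123771 / 290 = 426.80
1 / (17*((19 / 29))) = 29 / 323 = 0.09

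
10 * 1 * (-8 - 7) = -150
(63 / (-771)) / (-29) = 21 / 7453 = 0.00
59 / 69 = 0.86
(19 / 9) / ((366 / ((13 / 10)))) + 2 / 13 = 69091 / 428220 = 0.16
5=5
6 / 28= 3 / 14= 0.21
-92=-92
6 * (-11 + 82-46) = 150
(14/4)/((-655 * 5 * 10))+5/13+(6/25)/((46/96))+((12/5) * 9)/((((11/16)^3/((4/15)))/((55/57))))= 809957815613/45024765500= 17.99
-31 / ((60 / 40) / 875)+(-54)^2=-45502 / 3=-15167.33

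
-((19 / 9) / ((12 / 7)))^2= -17689 / 11664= -1.52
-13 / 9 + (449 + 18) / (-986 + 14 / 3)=-1.92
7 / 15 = 0.47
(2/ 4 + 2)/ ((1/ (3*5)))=75/ 2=37.50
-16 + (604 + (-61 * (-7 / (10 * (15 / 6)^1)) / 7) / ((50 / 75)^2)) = 59349 / 100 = 593.49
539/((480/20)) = 539/24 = 22.46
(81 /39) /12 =9 /52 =0.17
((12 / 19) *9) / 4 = 27 / 19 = 1.42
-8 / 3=-2.67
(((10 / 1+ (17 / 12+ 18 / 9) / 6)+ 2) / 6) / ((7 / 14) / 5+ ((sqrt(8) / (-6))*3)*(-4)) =-4525 / 690984+ 22625*sqrt(2) / 86373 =0.36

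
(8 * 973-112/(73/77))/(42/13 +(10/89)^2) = 28812257292/12190343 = 2363.53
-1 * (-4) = 4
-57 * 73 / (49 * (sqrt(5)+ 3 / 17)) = 212211 / 70364 - 1202529 * sqrt(5) / 70364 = -35.20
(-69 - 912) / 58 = -16.91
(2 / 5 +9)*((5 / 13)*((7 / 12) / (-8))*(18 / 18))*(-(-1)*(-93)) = 10199 / 416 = 24.52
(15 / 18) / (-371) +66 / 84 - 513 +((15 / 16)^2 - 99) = -173902279 / 284928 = -610.34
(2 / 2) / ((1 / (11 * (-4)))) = -44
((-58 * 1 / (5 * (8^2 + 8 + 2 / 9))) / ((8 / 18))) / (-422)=2349 / 2743000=0.00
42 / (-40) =-21 / 20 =-1.05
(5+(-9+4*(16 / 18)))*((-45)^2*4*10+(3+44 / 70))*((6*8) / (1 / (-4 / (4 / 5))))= 181448128 / 21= 8640387.05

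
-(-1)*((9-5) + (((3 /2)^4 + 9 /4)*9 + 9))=78.81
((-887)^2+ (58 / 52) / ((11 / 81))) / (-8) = -98347.15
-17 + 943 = 926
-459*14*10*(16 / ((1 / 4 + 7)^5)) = -1052835840 / 20511149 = -51.33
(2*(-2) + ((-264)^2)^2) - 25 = 4857532387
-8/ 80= -0.10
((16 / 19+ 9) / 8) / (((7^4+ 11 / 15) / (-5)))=-14025 / 5475952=-0.00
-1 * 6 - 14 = -20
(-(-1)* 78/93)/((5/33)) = 858/155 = 5.54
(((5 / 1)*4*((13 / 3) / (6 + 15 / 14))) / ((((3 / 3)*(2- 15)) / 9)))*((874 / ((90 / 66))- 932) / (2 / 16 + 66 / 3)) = 33152 / 297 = 111.62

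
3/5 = 0.60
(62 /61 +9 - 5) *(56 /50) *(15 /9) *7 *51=1019592 /305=3342.92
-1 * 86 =-86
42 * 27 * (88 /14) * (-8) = -57024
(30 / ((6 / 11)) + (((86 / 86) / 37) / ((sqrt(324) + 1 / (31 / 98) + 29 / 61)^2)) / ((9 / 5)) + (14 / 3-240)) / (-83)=2.17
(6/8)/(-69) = -1/92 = -0.01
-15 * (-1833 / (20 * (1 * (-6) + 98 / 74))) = -203463 / 692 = -294.02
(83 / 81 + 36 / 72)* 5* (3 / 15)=247 / 162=1.52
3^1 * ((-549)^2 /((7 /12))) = 10850436 /7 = 1550062.29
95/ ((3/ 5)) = 158.33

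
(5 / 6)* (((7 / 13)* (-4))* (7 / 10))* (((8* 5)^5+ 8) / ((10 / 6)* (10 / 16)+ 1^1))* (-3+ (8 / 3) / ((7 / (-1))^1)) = 19387734848 / 91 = 213052031.30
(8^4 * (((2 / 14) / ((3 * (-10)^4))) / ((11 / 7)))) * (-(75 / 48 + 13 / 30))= -7664 / 309375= -0.02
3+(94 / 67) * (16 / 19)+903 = 1154842 / 1273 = 907.18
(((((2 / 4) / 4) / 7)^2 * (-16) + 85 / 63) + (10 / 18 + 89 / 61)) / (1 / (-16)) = -481876 / 8967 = -53.74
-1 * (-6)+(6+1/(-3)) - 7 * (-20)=455/3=151.67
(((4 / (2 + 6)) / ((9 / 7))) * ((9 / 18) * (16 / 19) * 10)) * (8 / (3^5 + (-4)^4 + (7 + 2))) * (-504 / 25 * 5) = -6272 / 2413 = -2.60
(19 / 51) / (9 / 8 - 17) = -152 / 6477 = -0.02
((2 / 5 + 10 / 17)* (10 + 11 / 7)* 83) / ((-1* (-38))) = 40338 / 1615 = 24.98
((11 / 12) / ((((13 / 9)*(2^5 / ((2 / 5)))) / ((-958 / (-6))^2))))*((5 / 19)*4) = 2523851 / 11856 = 212.88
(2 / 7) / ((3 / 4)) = 8 / 21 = 0.38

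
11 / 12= 0.92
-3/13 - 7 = -94/13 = -7.23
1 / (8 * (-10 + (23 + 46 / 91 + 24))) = 91 / 27304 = 0.00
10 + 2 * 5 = 20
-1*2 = -2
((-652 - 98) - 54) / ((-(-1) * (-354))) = 134 / 59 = 2.27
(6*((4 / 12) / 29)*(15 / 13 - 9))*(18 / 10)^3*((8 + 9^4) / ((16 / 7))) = -1709601957 / 188500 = -9069.51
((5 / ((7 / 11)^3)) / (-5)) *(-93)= 123783 / 343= 360.88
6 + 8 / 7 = 50 / 7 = 7.14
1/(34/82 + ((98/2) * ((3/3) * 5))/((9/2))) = 369/20243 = 0.02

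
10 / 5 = 2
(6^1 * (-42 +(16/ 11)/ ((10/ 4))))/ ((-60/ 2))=2278/ 275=8.28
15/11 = 1.36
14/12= 7/6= 1.17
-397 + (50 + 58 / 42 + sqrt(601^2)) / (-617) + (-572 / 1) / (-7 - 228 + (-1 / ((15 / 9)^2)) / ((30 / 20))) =-30146731049 / 76200117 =-395.63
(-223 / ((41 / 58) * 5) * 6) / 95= -77604 / 19475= -3.98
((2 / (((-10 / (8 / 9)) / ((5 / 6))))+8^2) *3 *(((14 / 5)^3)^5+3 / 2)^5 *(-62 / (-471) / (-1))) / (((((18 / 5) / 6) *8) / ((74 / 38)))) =-1441431409150456995646337592220495035483379273022923591944433893596460067817452132869627994451 / 40932528362885162165341057516343425959348678588867187500000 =-35214814886867558847157870000000000.00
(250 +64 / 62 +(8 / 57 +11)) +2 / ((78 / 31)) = 2013542 / 7657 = 262.97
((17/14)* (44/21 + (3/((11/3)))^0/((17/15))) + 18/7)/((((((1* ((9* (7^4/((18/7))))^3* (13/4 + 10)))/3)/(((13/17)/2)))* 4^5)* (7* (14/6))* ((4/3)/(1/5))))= 12519/1546602098751428042240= 0.00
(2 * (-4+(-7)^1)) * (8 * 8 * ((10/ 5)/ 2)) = -1408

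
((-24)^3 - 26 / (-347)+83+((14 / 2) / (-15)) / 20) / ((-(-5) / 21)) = -10013029103 / 173500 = -57711.98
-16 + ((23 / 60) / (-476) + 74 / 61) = -25762523 / 1742160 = -14.79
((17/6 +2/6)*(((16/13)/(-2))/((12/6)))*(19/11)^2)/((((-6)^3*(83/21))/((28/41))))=0.00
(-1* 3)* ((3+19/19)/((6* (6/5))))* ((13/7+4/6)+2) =-475/63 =-7.54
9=9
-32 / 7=-4.57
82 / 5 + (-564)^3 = -897030638 / 5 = -179406127.60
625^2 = 390625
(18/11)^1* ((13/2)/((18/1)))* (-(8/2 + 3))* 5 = -455/22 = -20.68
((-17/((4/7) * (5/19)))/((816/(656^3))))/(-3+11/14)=17662747.80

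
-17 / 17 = -1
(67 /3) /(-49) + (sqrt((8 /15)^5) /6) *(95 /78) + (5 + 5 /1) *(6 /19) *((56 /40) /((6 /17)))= 12.11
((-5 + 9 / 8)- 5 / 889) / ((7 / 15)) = -413985 / 49784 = -8.32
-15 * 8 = -120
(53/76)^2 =2809/5776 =0.49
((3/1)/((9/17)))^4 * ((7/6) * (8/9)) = 1069.31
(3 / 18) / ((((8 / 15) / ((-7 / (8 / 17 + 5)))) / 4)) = -595 / 372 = -1.60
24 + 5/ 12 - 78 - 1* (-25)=-343/ 12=-28.58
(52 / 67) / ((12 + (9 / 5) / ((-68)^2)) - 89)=-1202240 / 119275477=-0.01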